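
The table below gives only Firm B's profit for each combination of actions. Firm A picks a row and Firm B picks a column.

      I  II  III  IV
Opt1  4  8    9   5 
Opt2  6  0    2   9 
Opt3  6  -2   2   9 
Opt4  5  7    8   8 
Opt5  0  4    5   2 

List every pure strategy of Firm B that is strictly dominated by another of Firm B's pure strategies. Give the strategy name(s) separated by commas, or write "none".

I, II

IV strictly dominates I — Opt1: 5>4, Opt2: 9>6, Opt3: 9>6, Opt4: 8>5, Opt5: 2>0.
III strictly dominates II — Opt1: 9>8, Opt2: 2>0, Opt3: 2>-2, Opt4: 8>7, Opt5: 5>4.
III: no other strategy beats it everywhere (I at Opt1 (9>4); II at Opt1 (9>8); IV at Opt1 (9>5)).
IV is not dominated — it holds its own against I at Opt1 (5>4); II at Opt2 (9>0); III at Opt2 (9>2).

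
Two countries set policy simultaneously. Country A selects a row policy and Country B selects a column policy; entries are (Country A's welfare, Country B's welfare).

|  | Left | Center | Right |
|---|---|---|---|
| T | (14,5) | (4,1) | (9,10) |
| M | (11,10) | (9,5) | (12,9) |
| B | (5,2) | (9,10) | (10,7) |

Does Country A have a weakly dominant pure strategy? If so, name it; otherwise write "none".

none

T fails to dominate M at Center (4<9).
M fails to dominate T at Left (11<14).
B fails to dominate T at Left (5<14).
No single strategy dominates all the others.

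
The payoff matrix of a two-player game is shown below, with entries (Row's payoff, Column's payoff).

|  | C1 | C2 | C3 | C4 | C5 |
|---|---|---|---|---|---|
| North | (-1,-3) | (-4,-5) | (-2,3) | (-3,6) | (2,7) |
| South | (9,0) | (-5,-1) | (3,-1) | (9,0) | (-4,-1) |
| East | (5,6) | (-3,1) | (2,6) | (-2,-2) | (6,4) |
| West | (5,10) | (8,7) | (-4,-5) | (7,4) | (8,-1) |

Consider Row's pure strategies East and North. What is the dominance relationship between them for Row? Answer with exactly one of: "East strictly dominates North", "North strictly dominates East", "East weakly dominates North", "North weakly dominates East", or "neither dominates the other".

East strictly dominates North

Compare East to North across each choice by Column: C1: 5>-1, C2: -3>-4, C3: 2>-2, C4: -2>-3, C5: 6>2.
East gives a strictly higher payoff against each choice by Column, so East strictly dominates North.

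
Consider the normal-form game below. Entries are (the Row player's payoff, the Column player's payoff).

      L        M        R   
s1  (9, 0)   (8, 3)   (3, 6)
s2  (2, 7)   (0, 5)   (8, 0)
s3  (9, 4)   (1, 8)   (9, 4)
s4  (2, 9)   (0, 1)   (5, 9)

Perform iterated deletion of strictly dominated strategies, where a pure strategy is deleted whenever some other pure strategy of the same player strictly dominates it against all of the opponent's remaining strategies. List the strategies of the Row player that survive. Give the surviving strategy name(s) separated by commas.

The Row player's strategy s2 is strictly dominated by s3 (L: 9>2, M: 1>0, R: 9>8) and is removed.
Row s4 is eliminated: s3 beats it against every remaining column (L: 9>2, M: 1>0, R: 9>5).
Column L is eliminated: M beats it against every remaining row (s1: 3>0, s3: 8>4).
Among the remaining strategies, none is strictly dominated by another pure strategy of the same player, so the elimination stops.
Surviving strategies — the Row player: {s1, s3}; the Column player: {M, R}.

s1, s3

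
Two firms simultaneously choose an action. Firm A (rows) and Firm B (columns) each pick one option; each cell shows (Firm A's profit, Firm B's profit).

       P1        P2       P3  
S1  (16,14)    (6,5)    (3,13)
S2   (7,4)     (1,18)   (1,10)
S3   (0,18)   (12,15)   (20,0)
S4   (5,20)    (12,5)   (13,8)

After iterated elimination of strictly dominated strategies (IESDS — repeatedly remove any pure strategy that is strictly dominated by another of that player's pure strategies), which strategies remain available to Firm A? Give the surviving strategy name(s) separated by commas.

Row S2 is eliminated: S1 beats it against every remaining column (P1: 16>7, P2: 6>1, P3: 3>1).
Column P2 is eliminated: P1 beats it against every remaining row (S1: 14>5, S3: 18>15, S4: 20>5).
Column P3 is eliminated: P1 beats it against every remaining row (S1: 14>13, S3: 18>0, S4: 20>8).
For Firm A, S1 strictly dominates S3 on the remaining columns (P1: 16>0); eliminate S3.
Row S4 is eliminated: S1 beats it against every remaining column (P1: 16>5).
Among the remaining strategies, none is strictly dominated by another pure strategy of the same player, so the elimination stops.
Surviving strategies — Firm A: {S1}; Firm B: {P1}.

S1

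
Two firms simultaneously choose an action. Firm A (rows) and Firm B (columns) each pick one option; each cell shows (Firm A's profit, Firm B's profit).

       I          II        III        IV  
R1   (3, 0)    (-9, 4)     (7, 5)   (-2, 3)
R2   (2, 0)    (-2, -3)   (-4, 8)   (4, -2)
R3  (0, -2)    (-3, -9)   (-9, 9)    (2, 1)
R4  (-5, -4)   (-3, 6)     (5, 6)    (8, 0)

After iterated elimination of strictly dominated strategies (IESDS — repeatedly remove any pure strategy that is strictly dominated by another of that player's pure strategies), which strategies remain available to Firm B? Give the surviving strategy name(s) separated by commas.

II, III

Firm A's strategy R3 is strictly dominated by R2 (I: 2>0, II: -2>-3, III: -4>-9, IV: 4>2) and is removed.
Column I is eliminated: III beats it against every remaining row (R1: 5>0, R2: 8>0, R4: 6>-4).
Firm B's strategy IV is strictly dominated by III (R1: 5>3, R2: 8>-2, R4: 6>0) and is removed.
Among the remaining strategies, none is strictly dominated by another pure strategy of the same player, so the elimination stops.
Surviving strategies — Firm A: {R1, R2, R4}; Firm B: {II, III}.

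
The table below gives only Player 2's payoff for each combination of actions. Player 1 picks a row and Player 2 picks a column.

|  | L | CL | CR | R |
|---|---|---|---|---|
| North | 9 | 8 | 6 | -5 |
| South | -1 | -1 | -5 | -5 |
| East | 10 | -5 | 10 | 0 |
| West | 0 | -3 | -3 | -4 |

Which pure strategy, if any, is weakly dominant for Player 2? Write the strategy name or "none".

L vs CL: North: 9>8, South: -1=-1, East: 10>-5, West: 0>-3.
L vs CR: North: 9>6, South: -1>-5, East: 10=10, West: 0>-3.
L vs R: North: 9>-5, South: -1>-5, East: 10>0, West: 0>-4.
L is at least as good as every other strategy against every opponent action, so it is weakly dominant.

L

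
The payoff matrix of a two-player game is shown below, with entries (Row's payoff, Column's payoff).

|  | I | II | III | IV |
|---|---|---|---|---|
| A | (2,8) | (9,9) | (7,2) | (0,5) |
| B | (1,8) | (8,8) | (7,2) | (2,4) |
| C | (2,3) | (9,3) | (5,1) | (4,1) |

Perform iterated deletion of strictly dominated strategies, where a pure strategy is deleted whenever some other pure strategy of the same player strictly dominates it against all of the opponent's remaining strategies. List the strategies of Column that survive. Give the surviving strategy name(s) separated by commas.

For Column, I strictly dominates III on the remaining rows (A: 8>2, B: 8>2, C: 3>1); eliminate III.
Row B is eliminated: C beats it against every remaining column (I: 2>1, II: 9>8, IV: 4>2).
Column's strategy IV is strictly dominated by I (A: 8>5, C: 3>1) and is removed.
Among the remaining strategies, none is strictly dominated by another pure strategy of the same player, so the elimination stops.
Surviving strategies — Row: {A, C}; Column: {I, II}.

I, II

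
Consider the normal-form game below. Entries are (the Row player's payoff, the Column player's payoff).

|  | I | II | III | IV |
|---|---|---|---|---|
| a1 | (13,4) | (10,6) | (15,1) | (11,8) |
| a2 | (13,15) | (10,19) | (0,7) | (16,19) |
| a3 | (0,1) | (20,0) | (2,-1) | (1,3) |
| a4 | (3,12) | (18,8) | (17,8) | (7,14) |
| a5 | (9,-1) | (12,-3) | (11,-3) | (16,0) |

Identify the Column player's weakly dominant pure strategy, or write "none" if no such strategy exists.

IV

IV vs I: a1: 8>4, a2: 19>15, a3: 3>1, a4: 14>12, a5: 0>-1.
IV vs II: a1: 8>6, a2: 19=19, a3: 3>0, a4: 14>8, a5: 0>-3.
IV vs III: a1: 8>1, a2: 19>7, a3: 3>-1, a4: 14>8, a5: 0>-3.
IV is at least as good as every other strategy against every opponent action, so it is weakly dominant.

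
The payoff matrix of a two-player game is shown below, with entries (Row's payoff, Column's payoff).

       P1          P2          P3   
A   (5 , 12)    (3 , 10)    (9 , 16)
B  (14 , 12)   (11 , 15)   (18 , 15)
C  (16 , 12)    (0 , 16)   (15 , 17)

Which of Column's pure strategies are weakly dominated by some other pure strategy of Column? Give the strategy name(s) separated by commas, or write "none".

P3 weakly dominates P1 — A: 16>12, B: 15>12, C: 17>12.
P2 is weakly dominated by P3 (A: 16>10, B: 15=15, C: 17>16).
P3: no other strategy beats it everywhere (P1 at A (16>12); P2 at A (16>10)).

P1, P2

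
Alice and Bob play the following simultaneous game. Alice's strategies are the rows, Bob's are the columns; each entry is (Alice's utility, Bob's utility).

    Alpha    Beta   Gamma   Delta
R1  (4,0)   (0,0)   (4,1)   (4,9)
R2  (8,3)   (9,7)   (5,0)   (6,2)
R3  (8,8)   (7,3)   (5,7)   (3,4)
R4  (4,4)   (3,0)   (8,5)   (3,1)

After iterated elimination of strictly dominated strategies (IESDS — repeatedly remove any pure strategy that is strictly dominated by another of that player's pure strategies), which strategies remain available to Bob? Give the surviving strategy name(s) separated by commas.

Row R1 is eliminated: R2 beats it against every remaining column (Alpha: 8>4, Beta: 9>0, Gamma: 5>4, Delta: 6>4).
For Bob, Alpha strictly dominates Delta on the remaining rows (R2: 3>2, R3: 8>4, R4: 4>1); eliminate Delta.
Among the remaining strategies, none is strictly dominated by another pure strategy of the same player, so the elimination stops.
Surviving strategies — Alice: {R2, R3, R4}; Bob: {Alpha, Beta, Gamma}.

Alpha, Beta, Gamma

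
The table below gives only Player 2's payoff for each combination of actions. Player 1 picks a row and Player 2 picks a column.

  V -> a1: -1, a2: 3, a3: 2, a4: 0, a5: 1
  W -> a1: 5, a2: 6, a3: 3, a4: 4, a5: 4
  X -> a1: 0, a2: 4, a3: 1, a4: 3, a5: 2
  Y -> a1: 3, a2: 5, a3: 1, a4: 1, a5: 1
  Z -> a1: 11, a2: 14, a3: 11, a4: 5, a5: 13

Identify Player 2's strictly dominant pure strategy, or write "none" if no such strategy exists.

a2

a2 vs a1: V: 3>-1, W: 6>5, X: 4>0, Y: 5>3, Z: 14>11.
a2 vs a3: V: 3>2, W: 6>3, X: 4>1, Y: 5>1, Z: 14>11.
a2 vs a4: V: 3>0, W: 6>4, X: 4>3, Y: 5>1, Z: 14>5.
a2 vs a5: V: 3>1, W: 6>4, X: 4>2, Y: 5>1, Z: 14>13.
a2 strictly beats every other strategy against every opponent action, so it is strictly dominant.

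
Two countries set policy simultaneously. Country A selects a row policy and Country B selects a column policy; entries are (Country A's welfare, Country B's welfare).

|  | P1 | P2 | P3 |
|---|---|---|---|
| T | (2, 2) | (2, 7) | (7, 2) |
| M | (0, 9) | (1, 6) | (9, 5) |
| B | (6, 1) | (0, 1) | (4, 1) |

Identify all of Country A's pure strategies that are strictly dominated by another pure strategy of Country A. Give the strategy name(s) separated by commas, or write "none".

Nothing dominates T: M at P1 (2>0); B at P2 (2>0).
M: no other strategy beats it everywhere (T at P3 (9>7); B at P2 (1>0)).
B is not dominated — it holds its own against T at P1 (6>2); M at P1 (6>0).

none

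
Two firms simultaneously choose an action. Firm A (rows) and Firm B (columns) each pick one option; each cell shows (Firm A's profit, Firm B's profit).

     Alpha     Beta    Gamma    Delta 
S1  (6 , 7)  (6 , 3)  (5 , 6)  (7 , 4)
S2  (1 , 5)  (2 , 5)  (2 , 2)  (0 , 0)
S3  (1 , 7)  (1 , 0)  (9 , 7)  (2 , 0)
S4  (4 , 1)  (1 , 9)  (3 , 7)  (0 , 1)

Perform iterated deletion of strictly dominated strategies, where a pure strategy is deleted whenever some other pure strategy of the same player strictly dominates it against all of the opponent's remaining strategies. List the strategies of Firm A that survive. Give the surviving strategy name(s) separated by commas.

Row S2 is eliminated: S1 beats it against every remaining column (Alpha: 6>1, Beta: 6>2, Gamma: 5>2, Delta: 7>0).
For Firm A, S1 strictly dominates S4 on the remaining columns (Alpha: 6>4, Beta: 6>1, Gamma: 5>3, Delta: 7>0); eliminate S4.
Firm B's strategy Beta is strictly dominated by Alpha (S1: 7>3, S3: 7>0) and is removed.
Column Delta is eliminated: Alpha beats it against every remaining row (S1: 7>4, S3: 7>0).
Among the remaining strategies, none is strictly dominated by another pure strategy of the same player, so the elimination stops.
Surviving strategies — Firm A: {S1, S3}; Firm B: {Alpha, Gamma}.

S1, S3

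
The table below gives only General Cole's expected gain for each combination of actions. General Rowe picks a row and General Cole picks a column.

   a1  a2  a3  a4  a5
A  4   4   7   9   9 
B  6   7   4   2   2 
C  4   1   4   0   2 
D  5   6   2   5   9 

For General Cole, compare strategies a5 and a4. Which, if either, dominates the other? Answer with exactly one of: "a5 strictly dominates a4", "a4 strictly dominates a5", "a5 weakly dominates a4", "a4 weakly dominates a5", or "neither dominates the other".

a5 weakly dominates a4

Compare a5 to a4 across every action of General Rowe: A: 9=9, B: 2=2, C: 2>0, D: 9>5.
a5 is at least as good everywhere and strictly better somewhere (tied only at A, B), so a5 weakly but not strictly dominates a4.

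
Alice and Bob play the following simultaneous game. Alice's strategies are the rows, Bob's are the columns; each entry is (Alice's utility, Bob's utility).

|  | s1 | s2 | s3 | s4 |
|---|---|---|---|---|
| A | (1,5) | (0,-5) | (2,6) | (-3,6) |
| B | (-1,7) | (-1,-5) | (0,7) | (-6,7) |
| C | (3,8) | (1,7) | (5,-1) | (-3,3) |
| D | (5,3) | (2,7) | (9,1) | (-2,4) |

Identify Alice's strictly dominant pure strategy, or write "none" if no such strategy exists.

D

D vs A: s1: 5>1, s2: 2>0, s3: 9>2, s4: -2>-3.
D vs B: s1: 5>-1, s2: 2>-1, s3: 9>0, s4: -2>-6.
D vs C: s1: 5>3, s2: 2>1, s3: 9>5, s4: -2>-3.
D strictly beats every other strategy against every opponent action, so it is strictly dominant.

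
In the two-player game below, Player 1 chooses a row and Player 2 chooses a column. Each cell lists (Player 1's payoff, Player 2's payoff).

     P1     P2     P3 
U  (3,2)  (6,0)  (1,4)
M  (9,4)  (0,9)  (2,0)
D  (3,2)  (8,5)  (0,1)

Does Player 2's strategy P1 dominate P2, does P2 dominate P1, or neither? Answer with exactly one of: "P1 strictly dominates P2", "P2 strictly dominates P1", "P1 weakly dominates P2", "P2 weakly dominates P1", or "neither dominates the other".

neither dominates the other

Compare P1 to P2 across each opponent action: U: 2>0, M: 4<9, D: 2<5.
P1 does better at U but worse at M, D; neither strategy dominates the other.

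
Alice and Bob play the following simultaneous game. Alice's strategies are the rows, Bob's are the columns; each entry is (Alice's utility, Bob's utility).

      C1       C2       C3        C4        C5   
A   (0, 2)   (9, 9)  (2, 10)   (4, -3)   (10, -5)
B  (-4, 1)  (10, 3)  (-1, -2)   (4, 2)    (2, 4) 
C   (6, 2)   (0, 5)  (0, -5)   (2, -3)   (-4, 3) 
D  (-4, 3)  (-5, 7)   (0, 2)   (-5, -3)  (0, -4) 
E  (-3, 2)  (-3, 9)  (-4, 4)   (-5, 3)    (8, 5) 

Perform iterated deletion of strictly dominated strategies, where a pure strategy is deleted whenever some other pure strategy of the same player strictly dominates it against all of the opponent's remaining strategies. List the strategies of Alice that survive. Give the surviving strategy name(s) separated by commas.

A, B

Alice's strategy D is strictly dominated by A (C1: 0>-4, C2: 9>-5, C3: 2>0, C4: 4>-5, C5: 10>0) and is removed.
Row E is eliminated: A beats it against every remaining column (C1: 0>-3, C2: 9>-3, C3: 2>-4, C4: 4>-5, C5: 10>8).
Column C1 is eliminated: C2 beats it against every remaining row (A: 9>2, B: 3>1, C: 5>2).
Alice's strategy C is strictly dominated by A (C2: 9>0, C3: 2>0, C4: 4>2, C5: 10>-4) and is removed.
Bob's strategy C4 is strictly dominated by C2 (A: 9>-3, B: 3>2) and is removed.
Among the remaining strategies, none is strictly dominated by another pure strategy of the same player, so the elimination stops.
Surviving strategies — Alice: {A, B}; Bob: {C2, C3, C5}.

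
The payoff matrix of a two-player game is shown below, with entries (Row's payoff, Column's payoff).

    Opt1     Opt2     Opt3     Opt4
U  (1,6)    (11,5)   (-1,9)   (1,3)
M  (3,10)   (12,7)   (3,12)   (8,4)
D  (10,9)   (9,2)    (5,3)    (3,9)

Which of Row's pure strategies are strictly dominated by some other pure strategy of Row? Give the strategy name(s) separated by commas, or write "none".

U

M strictly dominates U — Opt1: 3>1, Opt2: 12>11, Opt3: 3>-1, Opt4: 8>1.
M: no other strategy beats it everywhere (U at Opt1 (3>1); D at Opt2 (12>9)).
D is not dominated — it holds its own against U at Opt1 (10>1); M at Opt1 (10>3).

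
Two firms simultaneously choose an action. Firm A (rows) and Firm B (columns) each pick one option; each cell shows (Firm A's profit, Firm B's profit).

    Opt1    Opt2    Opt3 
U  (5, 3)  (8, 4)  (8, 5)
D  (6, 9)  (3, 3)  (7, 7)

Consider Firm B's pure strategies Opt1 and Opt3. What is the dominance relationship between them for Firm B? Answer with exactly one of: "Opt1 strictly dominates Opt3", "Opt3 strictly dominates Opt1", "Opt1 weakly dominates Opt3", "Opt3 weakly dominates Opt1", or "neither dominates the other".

neither dominates the other

Compare Opt1 to Opt3 across each choice by Firm A: U: 3<5, D: 9>7.
Opt1 does better at D but worse at U; neither strategy dominates the other.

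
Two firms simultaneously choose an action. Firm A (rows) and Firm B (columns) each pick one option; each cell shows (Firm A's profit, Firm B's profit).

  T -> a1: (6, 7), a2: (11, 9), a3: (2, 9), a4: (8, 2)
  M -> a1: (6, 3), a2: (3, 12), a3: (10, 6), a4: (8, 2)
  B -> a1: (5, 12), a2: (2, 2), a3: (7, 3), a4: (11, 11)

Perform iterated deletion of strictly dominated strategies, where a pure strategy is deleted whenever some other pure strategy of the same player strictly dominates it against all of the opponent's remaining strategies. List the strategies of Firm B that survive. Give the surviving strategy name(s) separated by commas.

a2, a3

Column a4 is eliminated: a1 beats it against every remaining row (T: 7>2, M: 3>2, B: 12>11).
Firm A's strategy B is strictly dominated by M (a1: 6>5, a2: 3>2, a3: 10>7) and is removed.
For Firm B, a2 strictly dominates a1 on the remaining rows (T: 9>7, M: 12>3); eliminate a1.
Among the remaining strategies, none is strictly dominated by another pure strategy of the same player, so the elimination stops.
Surviving strategies — Firm A: {T, M}; Firm B: {a2, a3}.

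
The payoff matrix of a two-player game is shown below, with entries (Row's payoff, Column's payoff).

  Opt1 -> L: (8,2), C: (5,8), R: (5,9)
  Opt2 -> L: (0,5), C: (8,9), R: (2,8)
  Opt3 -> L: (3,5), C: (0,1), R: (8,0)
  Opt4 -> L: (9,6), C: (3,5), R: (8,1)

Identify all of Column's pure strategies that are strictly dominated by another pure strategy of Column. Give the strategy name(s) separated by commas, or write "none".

none

Nothing dominates L: C at Opt3 (5>1); R at Opt3 (5>0).
C: no other strategy beats it everywhere (L at Opt1 (8>2); R at Opt2 (9>8)).
R: no other strategy beats it everywhere (L at Opt1 (9>2); C at Opt1 (9>8)).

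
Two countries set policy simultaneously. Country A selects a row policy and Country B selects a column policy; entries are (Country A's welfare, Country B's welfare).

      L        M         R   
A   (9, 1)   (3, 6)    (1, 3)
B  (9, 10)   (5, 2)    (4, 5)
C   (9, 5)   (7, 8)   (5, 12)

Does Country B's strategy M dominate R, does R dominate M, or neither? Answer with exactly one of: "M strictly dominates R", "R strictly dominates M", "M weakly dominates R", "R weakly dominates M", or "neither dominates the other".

neither dominates the other

Compare M to R across every action of Country A: A: 6>3, B: 2<5, C: 8<12.
M does better at A but worse at B, C; neither strategy dominates the other.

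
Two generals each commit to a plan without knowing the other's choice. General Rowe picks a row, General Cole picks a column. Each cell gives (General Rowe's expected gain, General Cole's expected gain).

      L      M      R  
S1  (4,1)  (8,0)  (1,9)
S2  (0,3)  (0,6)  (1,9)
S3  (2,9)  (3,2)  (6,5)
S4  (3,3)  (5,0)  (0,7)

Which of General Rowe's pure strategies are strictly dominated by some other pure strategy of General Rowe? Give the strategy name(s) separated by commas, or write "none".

S1 is not dominated — it holds its own against S2 at L (4>0); S3 at L (4>2); S4 at L (4>3).
S2 is strictly dominated by S3 (L: 2>0, M: 3>0, R: 6>1).
S3 is not dominated — it holds its own against S1 at R (6>1); S2 at L (2>0); S4 at R (6>0).
S1 strictly dominates S4 — L: 4>3, M: 8>5, R: 1>0.

S2, S4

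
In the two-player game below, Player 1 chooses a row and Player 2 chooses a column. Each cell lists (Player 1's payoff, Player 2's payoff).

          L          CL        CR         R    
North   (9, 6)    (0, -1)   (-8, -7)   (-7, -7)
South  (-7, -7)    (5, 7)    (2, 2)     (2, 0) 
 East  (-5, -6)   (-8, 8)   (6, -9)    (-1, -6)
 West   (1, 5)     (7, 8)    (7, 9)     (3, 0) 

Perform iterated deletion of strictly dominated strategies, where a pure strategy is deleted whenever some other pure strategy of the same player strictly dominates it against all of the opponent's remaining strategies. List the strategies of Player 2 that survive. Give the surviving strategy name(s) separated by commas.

L, CL, CR

Player 1's strategy South is strictly dominated by West (L: 1>-7, CL: 7>5, CR: 7>2, R: 3>2) and is removed.
Row East is eliminated: West beats it against every remaining column (L: 1>-5, CL: 7>-8, CR: 7>6, R: 3>-1).
Player 2's strategy R is strictly dominated by L (North: 6>-7, West: 5>0) and is removed.
Among the remaining strategies, none is strictly dominated by another pure strategy of the same player, so the elimination stops.
Surviving strategies — Player 1: {North, West}; Player 2: {L, CL, CR}.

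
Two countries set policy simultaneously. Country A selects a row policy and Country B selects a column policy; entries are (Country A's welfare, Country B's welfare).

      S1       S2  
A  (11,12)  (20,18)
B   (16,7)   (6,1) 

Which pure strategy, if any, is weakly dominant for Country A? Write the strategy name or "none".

A fails to dominate B at S1 (11<16).
B fails to dominate A at S2 (6<20).
No single strategy dominates all the others.

none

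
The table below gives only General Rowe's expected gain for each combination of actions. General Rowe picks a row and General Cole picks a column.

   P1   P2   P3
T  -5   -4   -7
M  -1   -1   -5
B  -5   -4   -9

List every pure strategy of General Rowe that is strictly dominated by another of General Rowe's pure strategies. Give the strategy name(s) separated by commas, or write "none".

T: dominated, since M does at least as well everywhere (P1: -1>-5, P2: -1>-4, P3: -5>-7).
M: no other strategy beats it everywhere (T at P1 (-1>-5); B at P1 (-1>-5)).
B is strictly dominated by M (P1: -1>-5, P2: -1>-4, P3: -5>-9).

T, B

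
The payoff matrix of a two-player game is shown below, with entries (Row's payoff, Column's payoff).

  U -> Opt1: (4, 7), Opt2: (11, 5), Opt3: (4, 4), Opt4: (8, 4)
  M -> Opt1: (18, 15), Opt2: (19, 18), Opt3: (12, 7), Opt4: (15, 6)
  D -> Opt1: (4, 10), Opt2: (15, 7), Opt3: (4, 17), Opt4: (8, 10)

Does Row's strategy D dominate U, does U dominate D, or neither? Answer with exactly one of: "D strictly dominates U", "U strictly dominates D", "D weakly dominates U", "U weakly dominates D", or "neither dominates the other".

D weakly dominates U

Compare D to U across each opponent action: Opt1: 4=4, Opt2: 15>11, Opt3: 4=4, Opt4: 8=8.
D is at least as good everywhere and strictly better somewhere (tied only at Opt1, Opt3, Opt4), so D weakly but not strictly dominates U.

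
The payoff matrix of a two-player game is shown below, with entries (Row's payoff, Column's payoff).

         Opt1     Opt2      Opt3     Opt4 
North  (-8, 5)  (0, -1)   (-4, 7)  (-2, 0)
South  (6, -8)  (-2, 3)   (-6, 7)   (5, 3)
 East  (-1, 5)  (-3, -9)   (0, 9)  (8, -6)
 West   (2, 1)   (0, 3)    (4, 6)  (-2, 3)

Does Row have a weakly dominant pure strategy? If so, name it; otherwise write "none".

North fails to dominate South at Opt1 (-8<6).
South fails to dominate North at Opt2 (-2<0).
East fails to dominate North at Opt2 (-3<0).
West fails to dominate South at Opt1 (2<6).
No single strategy dominates all the others.

none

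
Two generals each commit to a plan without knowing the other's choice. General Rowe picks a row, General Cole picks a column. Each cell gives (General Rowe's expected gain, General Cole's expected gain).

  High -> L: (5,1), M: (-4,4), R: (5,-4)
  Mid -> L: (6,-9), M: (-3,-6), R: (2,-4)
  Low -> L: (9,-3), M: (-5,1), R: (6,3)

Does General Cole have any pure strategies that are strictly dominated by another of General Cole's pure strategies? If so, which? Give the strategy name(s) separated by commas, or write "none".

L

L is strictly dominated by M (High: 4>1, Mid: -6>-9, Low: 1>-3).
M: no other strategy beats it everywhere (L at High (4>1); R at High (4>-4)).
R: no other strategy beats it everywhere (L at Mid (-4>-9); M at Mid (-4>-6)).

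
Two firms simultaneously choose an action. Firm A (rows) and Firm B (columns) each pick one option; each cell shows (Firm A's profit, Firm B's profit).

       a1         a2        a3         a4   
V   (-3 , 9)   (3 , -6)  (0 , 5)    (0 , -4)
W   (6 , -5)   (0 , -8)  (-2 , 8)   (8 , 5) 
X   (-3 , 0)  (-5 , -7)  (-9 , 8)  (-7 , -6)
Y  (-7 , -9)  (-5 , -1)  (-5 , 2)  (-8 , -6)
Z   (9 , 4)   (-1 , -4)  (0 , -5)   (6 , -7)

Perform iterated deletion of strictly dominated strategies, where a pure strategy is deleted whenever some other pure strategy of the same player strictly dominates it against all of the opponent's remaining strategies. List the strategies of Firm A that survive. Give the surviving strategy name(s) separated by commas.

Z

For Firm A, W strictly dominates X on the remaining columns (a1: 6>-3, a2: 0>-5, a3: -2>-9, a4: 8>-7); eliminate X.
Row Y is eliminated: V beats it against every remaining column (a1: -3>-7, a2: 3>-5, a3: 0>-5, a4: 0>-8).
Column a2 is eliminated: a1 beats it against every remaining row (V: 9>-6, W: -5>-8, Z: 4>-4).
Column a4 is eliminated: a3 beats it against every remaining row (V: 5>-4, W: 8>5, Z: -5>-7).
Firm A's strategy W is strictly dominated by Z (a1: 9>6, a3: 0>-2) and is removed.
Column a3 is eliminated: a1 beats it against every remaining row (V: 9>5, Z: 4>-5).
Firm A's strategy V is strictly dominated by Z (a1: 9>-3) and is removed.
Among the remaining strategies, none is strictly dominated by another pure strategy of the same player, so the elimination stops.
Surviving strategies — Firm A: {Z}; Firm B: {a1}.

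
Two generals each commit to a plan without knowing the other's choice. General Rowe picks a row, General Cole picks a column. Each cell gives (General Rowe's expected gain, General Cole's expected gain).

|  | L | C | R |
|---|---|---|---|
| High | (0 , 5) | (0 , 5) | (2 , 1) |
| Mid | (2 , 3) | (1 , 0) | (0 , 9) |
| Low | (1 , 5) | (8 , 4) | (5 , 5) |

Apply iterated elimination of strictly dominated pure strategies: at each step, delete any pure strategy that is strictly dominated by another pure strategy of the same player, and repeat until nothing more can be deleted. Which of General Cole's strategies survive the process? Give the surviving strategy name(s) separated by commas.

L, R

General Rowe's strategy High is strictly dominated by Low (L: 1>0, C: 8>0, R: 5>2) and is removed.
Column C is eliminated: L beats it against every remaining row (Mid: 3>0, Low: 5>4).
Among the remaining strategies, none is strictly dominated by another pure strategy of the same player, so the elimination stops.
Surviving strategies — General Rowe: {Mid, Low}; General Cole: {L, R}.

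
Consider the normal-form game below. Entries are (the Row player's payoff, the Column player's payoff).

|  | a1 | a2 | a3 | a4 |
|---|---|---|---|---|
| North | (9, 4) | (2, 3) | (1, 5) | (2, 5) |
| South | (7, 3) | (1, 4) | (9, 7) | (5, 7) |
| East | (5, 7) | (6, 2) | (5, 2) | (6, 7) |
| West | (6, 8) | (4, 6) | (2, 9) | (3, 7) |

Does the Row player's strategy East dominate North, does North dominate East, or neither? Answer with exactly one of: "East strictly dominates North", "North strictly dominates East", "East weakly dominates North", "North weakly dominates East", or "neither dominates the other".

neither dominates the other

East's payoffs vs North's, by the Column player's action — a1: 5<9, a2: 6>2, a3: 5>1, a4: 6>2.
East does better at a2, a3, a4 but worse at a1; neither strategy dominates the other.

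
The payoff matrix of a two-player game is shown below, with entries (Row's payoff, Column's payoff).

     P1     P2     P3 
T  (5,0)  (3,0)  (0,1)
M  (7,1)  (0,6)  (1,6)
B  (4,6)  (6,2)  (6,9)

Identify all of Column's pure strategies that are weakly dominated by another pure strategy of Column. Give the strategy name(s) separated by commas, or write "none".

P1, P2

P1: dominated, since P3 does at least as well everywhere (T: 1>0, M: 6>1, B: 9>6).
P2: dominated, since P3 does at least as well everywhere (T: 1>0, M: 6=6, B: 9>2).
P3: no other strategy beats it everywhere (P1 at T (1>0); P2 at T (1>0)).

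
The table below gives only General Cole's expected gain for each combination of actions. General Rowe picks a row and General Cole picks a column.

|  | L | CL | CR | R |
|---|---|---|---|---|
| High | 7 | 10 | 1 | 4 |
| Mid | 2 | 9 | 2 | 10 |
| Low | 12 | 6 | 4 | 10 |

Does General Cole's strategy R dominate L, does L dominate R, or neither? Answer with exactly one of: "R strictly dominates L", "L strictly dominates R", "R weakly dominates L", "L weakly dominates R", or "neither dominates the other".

neither dominates the other

R's payoffs vs L's, by General Rowe's action — High: 4<7, Mid: 10>2, Low: 10<12.
R does better at Mid but worse at High, Low; neither strategy dominates the other.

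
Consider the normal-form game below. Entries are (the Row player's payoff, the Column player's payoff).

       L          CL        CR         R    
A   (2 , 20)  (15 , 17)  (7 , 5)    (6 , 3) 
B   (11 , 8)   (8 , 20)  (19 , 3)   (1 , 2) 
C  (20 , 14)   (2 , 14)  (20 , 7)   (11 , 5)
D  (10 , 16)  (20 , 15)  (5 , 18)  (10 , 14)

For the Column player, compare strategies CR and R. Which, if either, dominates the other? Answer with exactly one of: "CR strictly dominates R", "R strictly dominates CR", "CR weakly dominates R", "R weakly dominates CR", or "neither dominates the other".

CR's payoffs vs R's, by the Row player's action — A: 5>3, B: 3>2, C: 7>5, D: 18>14.
CR gives a strictly higher payoff against each choice by the Row player, so CR strictly dominates R.

CR strictly dominates R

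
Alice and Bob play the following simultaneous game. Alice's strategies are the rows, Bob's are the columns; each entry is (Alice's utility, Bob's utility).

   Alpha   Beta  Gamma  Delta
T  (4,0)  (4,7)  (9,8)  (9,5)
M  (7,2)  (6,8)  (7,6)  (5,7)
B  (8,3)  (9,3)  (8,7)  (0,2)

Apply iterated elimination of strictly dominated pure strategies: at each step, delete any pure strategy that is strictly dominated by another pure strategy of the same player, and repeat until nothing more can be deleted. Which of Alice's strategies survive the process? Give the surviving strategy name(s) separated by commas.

For Bob, Gamma strictly dominates Alpha on the remaining rows (T: 8>0, M: 6>2, B: 7>3); eliminate Alpha.
Bob's strategy Delta is strictly dominated by Beta (T: 7>5, M: 8>7, B: 3>2) and is removed.
Row M is eliminated: B beats it against every remaining column (Beta: 9>6, Gamma: 8>7).
Bob's strategy Beta is strictly dominated by Gamma (T: 8>7, B: 7>3) and is removed.
Alice's strategy B is strictly dominated by T (Gamma: 9>8) and is removed.
Among the remaining strategies, none is strictly dominated by another pure strategy of the same player, so the elimination stops.
Surviving strategies — Alice: {T}; Bob: {Gamma}.

T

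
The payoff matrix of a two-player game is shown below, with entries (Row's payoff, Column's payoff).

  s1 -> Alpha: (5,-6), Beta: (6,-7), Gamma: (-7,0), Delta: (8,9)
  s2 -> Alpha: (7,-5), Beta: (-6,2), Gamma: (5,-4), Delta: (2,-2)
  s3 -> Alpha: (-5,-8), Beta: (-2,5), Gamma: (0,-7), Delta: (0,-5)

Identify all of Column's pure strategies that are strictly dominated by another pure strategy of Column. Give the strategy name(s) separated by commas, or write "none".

Alpha is strictly dominated by Gamma (s1: 0>-6, s2: -4>-5, s3: -7>-8).
Beta is not dominated — it holds its own against Alpha at s2 (2>-5); Gamma at s2 (2>-4); Delta at s2 (2>-2).
Gamma: dominated, since Delta does at least as well everywhere (s1: 9>0, s2: -2>-4, s3: -5>-7).
Delta: no other strategy beats it everywhere (Alpha at s1 (9>-6); Beta at s1 (9>-7); Gamma at s1 (9>0)).

Alpha, Gamma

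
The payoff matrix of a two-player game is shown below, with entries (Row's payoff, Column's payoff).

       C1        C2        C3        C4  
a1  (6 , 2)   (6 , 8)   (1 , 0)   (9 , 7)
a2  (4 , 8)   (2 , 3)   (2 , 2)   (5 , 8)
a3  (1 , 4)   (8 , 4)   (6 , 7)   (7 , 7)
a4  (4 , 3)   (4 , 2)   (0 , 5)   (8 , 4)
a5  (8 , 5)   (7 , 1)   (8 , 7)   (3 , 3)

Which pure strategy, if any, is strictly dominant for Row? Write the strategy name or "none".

a1 fails to dominate a2 at C3 (1<2).
a2 fails to dominate a1 at C1 (4<6).
a3 fails to dominate a1 at C1 (1<6).
a4 fails to dominate a1 at C1 (4<6).
a5 fails to dominate a1 at C4 (3<9).
No single strategy dominates all the others.

none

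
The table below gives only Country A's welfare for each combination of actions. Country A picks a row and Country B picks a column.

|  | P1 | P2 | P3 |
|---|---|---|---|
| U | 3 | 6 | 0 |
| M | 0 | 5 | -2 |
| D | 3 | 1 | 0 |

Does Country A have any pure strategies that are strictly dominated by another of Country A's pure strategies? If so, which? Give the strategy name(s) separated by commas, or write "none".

M

U is not dominated — it holds its own against M at P1 (3>0); D at P1 (3=3).
M: dominated, since U does at least as well everywhere (P1: 3>0, P2: 6>5, P3: 0>-2).
D: no other strategy beats it everywhere (U at P1 (3=3); M at P1 (3>0)).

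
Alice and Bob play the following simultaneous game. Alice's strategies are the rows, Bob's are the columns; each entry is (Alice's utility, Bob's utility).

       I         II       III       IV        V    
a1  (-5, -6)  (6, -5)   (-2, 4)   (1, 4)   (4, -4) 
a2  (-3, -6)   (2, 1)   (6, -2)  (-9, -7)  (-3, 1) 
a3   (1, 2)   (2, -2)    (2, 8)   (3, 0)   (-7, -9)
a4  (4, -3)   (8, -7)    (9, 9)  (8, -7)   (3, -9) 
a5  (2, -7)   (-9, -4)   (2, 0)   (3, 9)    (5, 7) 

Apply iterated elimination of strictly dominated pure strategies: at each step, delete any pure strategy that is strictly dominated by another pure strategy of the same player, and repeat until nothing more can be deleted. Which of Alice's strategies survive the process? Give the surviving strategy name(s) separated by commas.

a4

For Alice, a4 strictly dominates a2 on the remaining columns (I: 4>-3, II: 8>2, III: 9>6, IV: 8>-9, V: 3>-3); eliminate a2.
For Alice, a4 strictly dominates a3 on the remaining columns (I: 4>1, II: 8>2, III: 9>2, IV: 8>3, V: 3>-7); eliminate a3.
Bob's strategy I is strictly dominated by III (a1: 4>-6, a4: 9>-3, a5: 0>-7) and is removed.
Bob's strategy II is strictly dominated by III (a1: 4>-5, a4: 9>-7, a5: 0>-4) and is removed.
Row a1 is eliminated: a5 beats it against every remaining column (III: 2>-2, IV: 3>1, V: 5>4).
Bob's strategy V is strictly dominated by IV (a4: -7>-9, a5: 9>7) and is removed.
Row a5 is eliminated: a4 beats it against every remaining column (III: 9>2, IV: 8>3).
Bob's strategy IV is strictly dominated by III (a4: 9>-7) and is removed.
Among the remaining strategies, none is strictly dominated by another pure strategy of the same player, so the elimination stops.
Surviving strategies — Alice: {a4}; Bob: {III}.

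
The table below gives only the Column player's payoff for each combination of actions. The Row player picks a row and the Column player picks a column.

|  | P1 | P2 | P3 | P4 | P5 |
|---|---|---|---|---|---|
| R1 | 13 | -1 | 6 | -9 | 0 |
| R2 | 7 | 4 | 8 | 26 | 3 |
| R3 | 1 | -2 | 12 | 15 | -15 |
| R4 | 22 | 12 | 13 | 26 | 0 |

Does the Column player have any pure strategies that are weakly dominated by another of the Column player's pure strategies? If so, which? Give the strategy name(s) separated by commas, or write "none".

P1 is not dominated — it holds its own against P2 at R1 (13>-1); P3 at R1 (13>6); P4 at R1 (13>-9); P5 at R1 (13>0).
P2: dominated, since P1 does at least as well everywhere (R1: 13>-1, R2: 7>4, R3: 1>-2, R4: 22>12).
Nothing dominates P3: P1 at R2 (8>7); P2 at R1 (6>-1); P4 at R1 (6>-9); P5 at R1 (6>0).
P4: no other strategy beats it everywhere (P1 at R2 (26>7); P2 at R2 (26>4); P3 at R2 (26>8); P5 at R2 (26>3)).
P1 weakly dominates P5 — R1: 13>0, R2: 7>3, R3: 1>-15, R4: 22>0.

P2, P5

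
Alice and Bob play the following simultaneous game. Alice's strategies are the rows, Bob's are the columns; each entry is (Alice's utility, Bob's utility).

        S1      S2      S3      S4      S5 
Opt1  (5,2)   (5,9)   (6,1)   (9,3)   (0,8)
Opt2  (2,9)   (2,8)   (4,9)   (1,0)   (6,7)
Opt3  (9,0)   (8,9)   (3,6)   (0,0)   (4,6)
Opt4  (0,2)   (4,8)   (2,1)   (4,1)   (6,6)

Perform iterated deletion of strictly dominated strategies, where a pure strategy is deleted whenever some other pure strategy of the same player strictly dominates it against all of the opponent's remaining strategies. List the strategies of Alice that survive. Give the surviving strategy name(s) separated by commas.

Opt3

For Bob, S2 strictly dominates S4 on the remaining rows (Opt1: 9>3, Opt2: 8>0, Opt3: 9>0, Opt4: 8>1); eliminate S4.
Column S5 is eliminated: S2 beats it against every remaining row (Opt1: 9>8, Opt2: 8>7, Opt3: 9>6, Opt4: 8>6).
Alice's strategy Opt2 is strictly dominated by Opt1 (S1: 5>2, S2: 5>2, S3: 6>4) and is removed.
Row Opt4 is eliminated: Opt1 beats it against every remaining column (S1: 5>0, S2: 5>4, S3: 6>2).
Bob's strategy S1 is strictly dominated by S2 (Opt1: 9>2, Opt3: 9>0) and is removed.
Column S3 is eliminated: S2 beats it against every remaining row (Opt1: 9>1, Opt3: 9>6).
For Alice, Opt3 strictly dominates Opt1 on the remaining columns (S2: 8>5); eliminate Opt1.
Among the remaining strategies, none is strictly dominated by another pure strategy of the same player, so the elimination stops.
Surviving strategies — Alice: {Opt3}; Bob: {S2}.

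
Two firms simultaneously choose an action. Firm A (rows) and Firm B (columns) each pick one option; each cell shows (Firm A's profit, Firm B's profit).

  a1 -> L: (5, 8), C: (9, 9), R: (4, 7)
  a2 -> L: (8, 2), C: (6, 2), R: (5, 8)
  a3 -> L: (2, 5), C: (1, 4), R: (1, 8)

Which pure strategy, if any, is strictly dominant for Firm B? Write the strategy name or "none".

L fails to dominate C at a1 (8<9).
C fails to dominate L at a2 (2=2).
R fails to dominate L at a1 (7<8).
No single strategy dominates all the others.

none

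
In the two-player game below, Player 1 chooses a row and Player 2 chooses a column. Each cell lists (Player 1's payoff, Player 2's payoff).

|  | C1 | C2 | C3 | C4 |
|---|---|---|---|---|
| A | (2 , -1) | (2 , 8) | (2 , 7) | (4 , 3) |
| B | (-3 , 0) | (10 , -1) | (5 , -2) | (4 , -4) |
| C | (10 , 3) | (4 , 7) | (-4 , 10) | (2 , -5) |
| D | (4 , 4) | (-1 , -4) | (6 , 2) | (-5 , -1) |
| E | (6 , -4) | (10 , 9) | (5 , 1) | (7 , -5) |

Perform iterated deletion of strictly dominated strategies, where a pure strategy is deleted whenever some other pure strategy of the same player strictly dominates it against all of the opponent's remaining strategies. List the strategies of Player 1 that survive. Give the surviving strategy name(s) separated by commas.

B, C, D, E

Row A is eliminated: E beats it against every remaining column (C1: 6>2, C2: 10>2, C3: 5>2, C4: 7>4).
Player 2's strategy C4 is strictly dominated by C1 (B: 0>-4, C: 3>-5, D: 4>-1, E: -4>-5) and is removed.
Among the remaining strategies, none is strictly dominated by another pure strategy of the same player, so the elimination stops.
Surviving strategies — Player 1: {B, C, D, E}; Player 2: {C1, C2, C3}.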